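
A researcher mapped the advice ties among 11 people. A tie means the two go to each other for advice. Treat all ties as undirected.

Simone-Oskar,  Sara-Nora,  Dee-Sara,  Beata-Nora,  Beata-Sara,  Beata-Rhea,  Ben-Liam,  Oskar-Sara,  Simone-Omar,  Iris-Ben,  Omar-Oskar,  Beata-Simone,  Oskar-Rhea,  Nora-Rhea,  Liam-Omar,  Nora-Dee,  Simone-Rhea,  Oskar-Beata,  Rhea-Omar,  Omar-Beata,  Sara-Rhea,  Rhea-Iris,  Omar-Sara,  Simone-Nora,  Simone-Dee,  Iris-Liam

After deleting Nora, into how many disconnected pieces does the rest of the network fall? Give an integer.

Nora's neighbors (Beata, Dee, Rhea, Sara, and Simone) remain reachable from one another through other ties, so the rest of the network stays in one piece.

1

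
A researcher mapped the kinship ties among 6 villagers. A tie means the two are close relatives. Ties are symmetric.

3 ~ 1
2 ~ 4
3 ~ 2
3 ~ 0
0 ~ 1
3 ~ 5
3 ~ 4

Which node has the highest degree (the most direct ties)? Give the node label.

3

Degrees — 0:2, 1:2, 2:2, 3:5, 4:2, 5:1.
The maximum is 5, attained only by 3.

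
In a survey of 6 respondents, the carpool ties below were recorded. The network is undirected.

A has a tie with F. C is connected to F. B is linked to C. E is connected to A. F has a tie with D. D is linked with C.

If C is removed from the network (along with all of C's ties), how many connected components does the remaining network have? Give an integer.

2

Without C, the remaining ties split the others into: {A, D, E, F}; {B}.
That's 2 separate components.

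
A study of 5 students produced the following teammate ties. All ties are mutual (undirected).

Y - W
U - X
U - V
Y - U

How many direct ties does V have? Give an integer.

V is directly tied to U. That is 1 neighbor, so the degree of V is 1.

1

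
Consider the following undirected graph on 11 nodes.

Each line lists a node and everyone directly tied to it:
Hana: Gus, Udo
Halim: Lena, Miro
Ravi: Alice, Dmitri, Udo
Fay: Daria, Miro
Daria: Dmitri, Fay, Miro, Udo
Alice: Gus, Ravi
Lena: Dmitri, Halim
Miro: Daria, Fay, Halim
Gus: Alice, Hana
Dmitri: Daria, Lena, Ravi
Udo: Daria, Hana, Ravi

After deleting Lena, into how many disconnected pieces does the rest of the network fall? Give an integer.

1

Lena's neighbors (Dmitri and Halim) remain reachable from one another through other ties, so the rest of the network stays in one piece.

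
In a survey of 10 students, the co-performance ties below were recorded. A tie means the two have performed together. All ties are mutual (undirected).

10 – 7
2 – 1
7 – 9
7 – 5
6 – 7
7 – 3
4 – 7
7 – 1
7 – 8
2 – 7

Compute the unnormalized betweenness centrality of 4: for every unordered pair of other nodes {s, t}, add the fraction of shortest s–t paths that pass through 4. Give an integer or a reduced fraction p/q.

No shortest path between any pair of other nodes passes through 4.
Summing the contributions gives betweenness(4) = 0.

0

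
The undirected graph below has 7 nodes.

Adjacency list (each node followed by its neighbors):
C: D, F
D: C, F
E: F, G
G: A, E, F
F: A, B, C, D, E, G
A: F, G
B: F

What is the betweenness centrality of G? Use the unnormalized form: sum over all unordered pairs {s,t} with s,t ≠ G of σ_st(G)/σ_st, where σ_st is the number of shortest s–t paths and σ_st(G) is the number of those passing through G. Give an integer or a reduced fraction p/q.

1/2

Pairs whose geodesics pass through G — E–A: 1/2.
All other pairs contribute 0.
Summing the contributions gives betweenness(G) = 1/2.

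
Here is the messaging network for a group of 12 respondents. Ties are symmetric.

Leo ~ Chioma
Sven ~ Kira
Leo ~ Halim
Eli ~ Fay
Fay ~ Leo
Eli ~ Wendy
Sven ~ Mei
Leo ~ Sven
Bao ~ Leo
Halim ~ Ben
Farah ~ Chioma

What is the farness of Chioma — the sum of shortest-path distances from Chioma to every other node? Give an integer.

26

Distances from Chioma: Bao:2, Ben:3, Eli:3, Farah:1, Fay:2, Halim:2, Kira:3, Leo:1, Mei:3, Sven:2, Wendy:4.
Sum = 2 + 3 + 3 + 1 + 2 + 2 + 3 + 1 + 3 + 2 + 4 = 26.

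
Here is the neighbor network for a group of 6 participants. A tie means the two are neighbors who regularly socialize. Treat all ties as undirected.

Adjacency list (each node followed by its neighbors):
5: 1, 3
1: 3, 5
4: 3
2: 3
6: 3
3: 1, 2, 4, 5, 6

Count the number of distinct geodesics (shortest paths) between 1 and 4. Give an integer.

1

The shortest distance is 2, and the only length-2 path is 1–3–4. So there is exactly 1 shortest path.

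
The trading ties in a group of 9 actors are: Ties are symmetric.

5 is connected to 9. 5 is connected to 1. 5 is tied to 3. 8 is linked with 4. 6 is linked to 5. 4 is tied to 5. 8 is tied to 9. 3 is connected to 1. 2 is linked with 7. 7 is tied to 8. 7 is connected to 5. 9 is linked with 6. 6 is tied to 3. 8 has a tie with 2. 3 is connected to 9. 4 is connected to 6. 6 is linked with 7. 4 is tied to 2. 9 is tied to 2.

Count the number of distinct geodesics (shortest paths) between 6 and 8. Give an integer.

3

The shortest distance is 2. The length-2 paths are: 6–7–8; 6–9–8; 6–4–8.
That gives 3 distinct shortest paths.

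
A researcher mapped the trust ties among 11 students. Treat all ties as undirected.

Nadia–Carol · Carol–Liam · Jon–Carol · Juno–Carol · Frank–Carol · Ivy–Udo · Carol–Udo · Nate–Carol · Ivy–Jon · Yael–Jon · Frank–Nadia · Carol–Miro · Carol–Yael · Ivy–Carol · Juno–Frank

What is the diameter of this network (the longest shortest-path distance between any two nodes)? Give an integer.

2

Eccentricity of each node (its greatest distance to any other): Carol:1, Frank:2, Ivy:2, Jon:2, Juno:2, Liam:2, Miro:2, Nadia:2, Nate:2, Udo:2, Yael:2.
The maximum eccentricity is 2, realized for instance by the pair Nadia–Jon via Nadia – Carol – Jon. So the diameter is 2.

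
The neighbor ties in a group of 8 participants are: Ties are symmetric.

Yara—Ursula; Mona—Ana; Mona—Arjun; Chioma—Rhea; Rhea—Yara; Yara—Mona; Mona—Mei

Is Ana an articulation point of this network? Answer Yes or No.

No

Even without Ana, every remaining node can still reach every other (the residual graph is connected), so Ana is not a cut vertex.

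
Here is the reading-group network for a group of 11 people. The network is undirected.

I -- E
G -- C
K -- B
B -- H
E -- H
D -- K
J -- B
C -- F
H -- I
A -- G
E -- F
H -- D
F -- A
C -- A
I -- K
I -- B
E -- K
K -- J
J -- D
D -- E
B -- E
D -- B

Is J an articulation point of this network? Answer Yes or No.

Even without J, every remaining node can still reach every other (the residual graph is connected), so J is not a cut vertex.

No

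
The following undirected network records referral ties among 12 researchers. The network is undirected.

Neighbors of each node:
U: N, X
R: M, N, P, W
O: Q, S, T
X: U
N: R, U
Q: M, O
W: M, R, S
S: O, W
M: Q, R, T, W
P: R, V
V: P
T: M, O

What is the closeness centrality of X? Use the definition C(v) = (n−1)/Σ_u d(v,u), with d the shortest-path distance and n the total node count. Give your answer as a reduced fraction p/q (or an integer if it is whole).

Distances from X: M:4, N:2, O:6, P:4, Q:5, R:3, S:5, T:5, U:1, V:5, W:4. Sum = 44.
n = 12, so closeness = 11/44 = 1/4.

1/4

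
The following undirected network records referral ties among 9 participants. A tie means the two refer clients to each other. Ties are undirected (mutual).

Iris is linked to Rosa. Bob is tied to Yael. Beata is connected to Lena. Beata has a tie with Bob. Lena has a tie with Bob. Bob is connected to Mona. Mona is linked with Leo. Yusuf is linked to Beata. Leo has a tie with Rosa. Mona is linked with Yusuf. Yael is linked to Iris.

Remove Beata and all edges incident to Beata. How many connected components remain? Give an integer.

1

Beata's neighbors (Bob, Lena, and Yusuf) remain reachable from one another through other ties, so the rest of the network stays in one piece.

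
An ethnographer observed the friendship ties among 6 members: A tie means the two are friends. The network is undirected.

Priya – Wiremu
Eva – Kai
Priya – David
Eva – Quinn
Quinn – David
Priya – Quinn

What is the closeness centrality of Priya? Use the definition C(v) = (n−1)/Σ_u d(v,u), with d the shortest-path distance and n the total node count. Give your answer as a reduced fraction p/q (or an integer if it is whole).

Distances from Priya: David:1, Eva:2, Kai:3, Quinn:1, Wiremu:1. Sum = 8.
n = 6, so closeness = 5/8.

5/8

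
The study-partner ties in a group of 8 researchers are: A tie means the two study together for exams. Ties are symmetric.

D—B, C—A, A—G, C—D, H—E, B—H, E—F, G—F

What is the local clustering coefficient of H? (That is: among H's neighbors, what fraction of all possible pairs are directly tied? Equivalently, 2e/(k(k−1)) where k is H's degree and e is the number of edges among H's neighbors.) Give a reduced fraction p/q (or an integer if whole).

H's neighbors: B and E (k = 2).
Possible neighbor pairs: C(2,2) = 1. Edges among them: none → e = 0.
Clustering(H) = 0/1.

0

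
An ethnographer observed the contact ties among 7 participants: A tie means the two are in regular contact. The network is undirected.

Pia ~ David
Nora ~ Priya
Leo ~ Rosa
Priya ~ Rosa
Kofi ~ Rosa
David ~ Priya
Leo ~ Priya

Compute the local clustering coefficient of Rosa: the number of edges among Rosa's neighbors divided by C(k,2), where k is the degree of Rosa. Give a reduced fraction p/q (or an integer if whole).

Rosa's neighbors: Kofi, Leo, and Priya (k = 3).
Possible neighbor pairs: C(3,2) = 3. Edges among them: Leo–Priya → e = 1.
Clustering(Rosa) = 1/3.

1/3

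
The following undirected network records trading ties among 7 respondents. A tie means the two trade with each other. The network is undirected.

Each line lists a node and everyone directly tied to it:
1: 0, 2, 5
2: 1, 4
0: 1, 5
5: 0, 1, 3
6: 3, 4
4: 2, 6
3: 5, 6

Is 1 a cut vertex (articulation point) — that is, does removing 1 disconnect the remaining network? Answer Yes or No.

No

Even without 1, every remaining node can still reach every other (the residual graph is connected), so 1 is not a cut vertex.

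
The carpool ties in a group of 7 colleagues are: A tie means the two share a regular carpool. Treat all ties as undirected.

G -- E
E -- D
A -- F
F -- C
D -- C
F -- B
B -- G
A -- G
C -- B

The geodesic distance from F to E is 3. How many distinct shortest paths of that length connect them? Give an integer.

The shortest distance is 3. The length-3 paths are: F–B–G–E; F–A–G–E; F–C–D–E.
That gives 3 distinct shortest paths.

3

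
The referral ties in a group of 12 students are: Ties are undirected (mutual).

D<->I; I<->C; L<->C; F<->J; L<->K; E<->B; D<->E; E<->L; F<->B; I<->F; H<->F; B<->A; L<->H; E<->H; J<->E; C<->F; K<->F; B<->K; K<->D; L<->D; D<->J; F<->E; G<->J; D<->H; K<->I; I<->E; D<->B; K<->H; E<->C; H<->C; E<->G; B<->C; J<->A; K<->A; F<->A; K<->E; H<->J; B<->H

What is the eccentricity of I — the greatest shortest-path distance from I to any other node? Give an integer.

Distances from I: A:2, B:2, C:1, D:1, E:1, F:1, G:2, H:2, J:2, K:1, L:2.
The largest is 2 (to L, J, B, H, G, and A), so the eccentricity of I is 2.

2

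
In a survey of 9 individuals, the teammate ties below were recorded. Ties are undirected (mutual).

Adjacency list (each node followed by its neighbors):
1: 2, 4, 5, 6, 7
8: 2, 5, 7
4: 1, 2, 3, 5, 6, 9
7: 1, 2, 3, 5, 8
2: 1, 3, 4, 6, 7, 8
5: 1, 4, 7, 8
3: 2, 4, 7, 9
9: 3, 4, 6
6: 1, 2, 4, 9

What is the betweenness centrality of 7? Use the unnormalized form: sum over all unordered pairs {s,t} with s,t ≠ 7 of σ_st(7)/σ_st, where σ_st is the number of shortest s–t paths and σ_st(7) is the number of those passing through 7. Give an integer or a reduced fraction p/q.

127/60

Pairs whose geodesics pass through 7 — 3–8: 1/2; 3–5: 1/2; 3–1: 1/3; 2–5: 1/4; 9–8: 1/5; 8–1: 1/3.
All other pairs contribute 0.
Summing the contributions gives betweenness(7) = 127/60.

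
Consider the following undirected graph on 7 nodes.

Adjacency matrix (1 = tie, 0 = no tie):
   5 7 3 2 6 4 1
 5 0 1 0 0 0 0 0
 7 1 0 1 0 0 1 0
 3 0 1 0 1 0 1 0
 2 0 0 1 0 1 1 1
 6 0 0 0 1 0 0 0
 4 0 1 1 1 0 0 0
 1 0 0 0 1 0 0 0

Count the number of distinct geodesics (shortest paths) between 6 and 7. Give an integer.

The shortest distance is 3. The length-3 paths are: 6–2–3–7; 6–2–4–7.
That gives 2 distinct shortest paths.

2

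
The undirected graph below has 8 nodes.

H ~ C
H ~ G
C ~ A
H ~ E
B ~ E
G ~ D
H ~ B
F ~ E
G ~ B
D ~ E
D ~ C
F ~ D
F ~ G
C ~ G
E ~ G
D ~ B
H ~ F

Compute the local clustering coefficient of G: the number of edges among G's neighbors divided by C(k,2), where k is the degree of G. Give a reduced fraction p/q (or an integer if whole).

G's neighbors: B, C, D, E, F, and H (k = 6).
Possible neighbor pairs: C(6,2) = 15. Edges among them: B–D, B–E, B–H, C–D, C–H, D–E, D–F, E–F, E–H, F–H → e = 10.
Clustering(G) = 10/15 = 2/3.

2/3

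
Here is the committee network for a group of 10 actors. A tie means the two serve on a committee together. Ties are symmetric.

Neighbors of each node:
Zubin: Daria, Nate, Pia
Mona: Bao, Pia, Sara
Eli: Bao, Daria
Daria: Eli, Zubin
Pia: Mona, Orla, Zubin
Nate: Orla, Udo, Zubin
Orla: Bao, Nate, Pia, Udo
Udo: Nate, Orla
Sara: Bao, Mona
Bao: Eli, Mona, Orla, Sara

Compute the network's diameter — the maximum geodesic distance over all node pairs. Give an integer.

3

Eccentricity of each node (its greatest distance to any other): Bao:3, Daria:3, Eli:3, Mona:3, Nate:3, Orla:3, Pia:3, Sara:3, Udo:3, Zubin:3.
The maximum eccentricity is 3, realized for instance by the pair Udo–Daria via Udo – Nate – Zubin – Daria. So the diameter is 3.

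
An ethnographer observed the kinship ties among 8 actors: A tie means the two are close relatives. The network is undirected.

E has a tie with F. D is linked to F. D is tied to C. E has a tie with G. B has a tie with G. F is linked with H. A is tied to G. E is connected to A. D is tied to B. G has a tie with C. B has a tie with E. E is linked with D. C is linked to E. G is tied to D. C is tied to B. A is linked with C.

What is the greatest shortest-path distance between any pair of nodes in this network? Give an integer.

3

Eccentricity of each node (its greatest distance to any other): A:3, B:3, C:3, D:2, E:2, F:2, G:3, H:3.
The maximum eccentricity is 3, realized for instance by the pair H–B via H – F – E – B. So the diameter is 3.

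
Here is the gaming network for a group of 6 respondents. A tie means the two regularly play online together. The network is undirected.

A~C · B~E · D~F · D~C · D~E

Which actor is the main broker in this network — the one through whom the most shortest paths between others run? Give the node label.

Unnormalized betweenness of each node: A:0, B:0, C:4, D:8, E:4, F:0.
D has the largest value, 8, making it the main broker — the node through which the most shortest paths run.

D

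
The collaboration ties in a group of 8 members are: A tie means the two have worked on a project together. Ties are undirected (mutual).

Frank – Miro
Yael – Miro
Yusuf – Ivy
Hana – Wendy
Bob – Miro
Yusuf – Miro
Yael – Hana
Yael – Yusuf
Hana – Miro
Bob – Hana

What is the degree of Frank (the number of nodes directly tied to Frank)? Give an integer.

1

Frank is directly tied to Miro. That is 1 neighbor, so the degree of Frank is 1.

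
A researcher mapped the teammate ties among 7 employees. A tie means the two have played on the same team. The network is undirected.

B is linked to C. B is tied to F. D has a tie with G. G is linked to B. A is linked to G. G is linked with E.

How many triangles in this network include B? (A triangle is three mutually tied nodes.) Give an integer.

0

B's neighbors are C, F, and G, but none of them are tied to each other, so no triangle contains B.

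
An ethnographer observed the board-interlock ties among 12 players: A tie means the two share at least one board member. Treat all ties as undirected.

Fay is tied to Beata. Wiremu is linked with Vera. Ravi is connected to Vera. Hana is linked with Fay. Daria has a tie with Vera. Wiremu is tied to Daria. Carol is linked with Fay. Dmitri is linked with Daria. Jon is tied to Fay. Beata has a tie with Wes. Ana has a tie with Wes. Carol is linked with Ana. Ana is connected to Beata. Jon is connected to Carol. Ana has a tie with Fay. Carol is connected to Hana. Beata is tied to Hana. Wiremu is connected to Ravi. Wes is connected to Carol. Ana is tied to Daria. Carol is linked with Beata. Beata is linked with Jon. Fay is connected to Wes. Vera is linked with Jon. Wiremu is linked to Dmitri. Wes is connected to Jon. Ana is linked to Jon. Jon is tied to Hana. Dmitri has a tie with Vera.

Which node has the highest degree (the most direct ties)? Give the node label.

Jon

Degrees — Ana:6, Beata:6, Carol:6, Daria:4, Dmitri:3, Fay:6, Hana:4, Jon:7, Ravi:2, Vera:5, Wes:5, Wiremu:4.
The maximum is 7, attained only by Jon.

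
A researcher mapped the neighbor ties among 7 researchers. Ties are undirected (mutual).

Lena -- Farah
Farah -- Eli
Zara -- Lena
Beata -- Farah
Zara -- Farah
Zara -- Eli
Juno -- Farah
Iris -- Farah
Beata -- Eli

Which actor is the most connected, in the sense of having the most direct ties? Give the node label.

Farah

Degrees — Beata:2, Eli:3, Farah:6, Iris:1, Juno:1, Lena:2, Zara:3.
The maximum is 6, attained only by Farah.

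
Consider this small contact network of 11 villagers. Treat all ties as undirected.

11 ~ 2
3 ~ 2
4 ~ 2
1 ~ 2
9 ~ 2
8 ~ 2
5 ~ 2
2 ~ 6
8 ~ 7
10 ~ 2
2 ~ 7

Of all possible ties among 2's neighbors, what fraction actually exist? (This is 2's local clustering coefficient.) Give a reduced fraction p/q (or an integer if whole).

2's neighbors: 1, 3, 4, 5, 6, 7, 8, 9, 10, and 11 (k = 10).
Possible neighbor pairs: C(10,2) = 45. Edges among them: 7–8 → e = 1.
Clustering(2) = 1/45.

1/45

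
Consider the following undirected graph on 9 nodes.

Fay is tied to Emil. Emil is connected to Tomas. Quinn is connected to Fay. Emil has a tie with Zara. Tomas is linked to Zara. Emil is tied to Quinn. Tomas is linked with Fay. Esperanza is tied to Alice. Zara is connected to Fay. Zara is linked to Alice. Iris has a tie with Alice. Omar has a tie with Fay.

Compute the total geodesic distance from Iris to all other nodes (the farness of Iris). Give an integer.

Distances from Iris: Alice:1, Emil:3, Esperanza:2, Fay:3, Omar:4, Quinn:4, Tomas:3, Zara:2.
Sum = 1 + 3 + 2 + 3 + 4 + 4 + 3 + 2 = 22.

22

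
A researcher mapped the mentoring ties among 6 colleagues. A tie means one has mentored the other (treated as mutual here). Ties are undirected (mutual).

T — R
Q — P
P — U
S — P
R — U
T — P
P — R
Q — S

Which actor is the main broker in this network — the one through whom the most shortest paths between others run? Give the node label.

P

Unnormalized betweenness of each node: P:13/2, Q:0, R:1/2, S:0, T:0, U:0.
P has the largest value, 13/2, making it the main broker — the node through which the most shortest paths run.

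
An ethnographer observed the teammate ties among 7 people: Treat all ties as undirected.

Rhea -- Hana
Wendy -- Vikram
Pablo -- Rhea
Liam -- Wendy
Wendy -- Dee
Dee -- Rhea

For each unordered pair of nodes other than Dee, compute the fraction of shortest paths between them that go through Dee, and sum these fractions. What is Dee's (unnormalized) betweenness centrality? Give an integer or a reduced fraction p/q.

9

Pairs whose geodesics pass through Dee — Vikram–Pablo: 1; Vikram–Rhea: 1; Vikram–Hana: 1; Liam–Pablo: 1; Liam–Rhea: 1; Liam–Hana: 1; Wendy–Pablo: 1; Wendy–Rhea: 1; Wendy–Hana: 1.
All other pairs contribute 0.
Summing the contributions gives betweenness(Dee) = 9.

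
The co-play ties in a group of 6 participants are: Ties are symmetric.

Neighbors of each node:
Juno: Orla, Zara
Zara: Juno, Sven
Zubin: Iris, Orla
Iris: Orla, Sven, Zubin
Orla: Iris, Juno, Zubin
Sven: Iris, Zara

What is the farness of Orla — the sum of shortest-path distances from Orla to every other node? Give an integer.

7

Distances from Orla: Iris:1, Juno:1, Sven:2, Zara:2, Zubin:1.
Sum = 1 + 1 + 2 + 2 + 1 = 7.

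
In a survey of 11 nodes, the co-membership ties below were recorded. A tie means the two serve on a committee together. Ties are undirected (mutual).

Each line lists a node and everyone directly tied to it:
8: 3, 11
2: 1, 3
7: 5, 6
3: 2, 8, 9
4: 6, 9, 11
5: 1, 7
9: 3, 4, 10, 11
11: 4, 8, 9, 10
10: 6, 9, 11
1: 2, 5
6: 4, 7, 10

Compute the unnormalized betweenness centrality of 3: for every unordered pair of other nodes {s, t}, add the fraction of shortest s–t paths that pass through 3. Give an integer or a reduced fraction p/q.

23/2

Pairs whose geodesics pass through 3 — 4–2: 1; 4–1: 1/2; 9–8: 1/2; 9–2: 1; 9–1: 1; 9–5: 1/3; 10–2: 1; 10–1: 1/2; 11–2: 2/2; 11–1: 2/2; 8–2: 1; 8–1: 1; 8–5: 1; 2–6: 2/3.
All other pairs contribute 0.
Summing the contributions gives betweenness(3) = 23/2.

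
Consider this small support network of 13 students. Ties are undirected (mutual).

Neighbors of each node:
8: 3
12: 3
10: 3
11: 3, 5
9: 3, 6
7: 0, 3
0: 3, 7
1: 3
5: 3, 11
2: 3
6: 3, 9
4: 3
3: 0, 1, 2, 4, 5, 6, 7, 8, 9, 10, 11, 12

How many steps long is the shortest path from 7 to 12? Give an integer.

One shortest route is 7 – 3 – 12, which uses 2 edges, and 7 and 12 are not directly tied, so nothing shorter exists. So d(7,12) = 2.

2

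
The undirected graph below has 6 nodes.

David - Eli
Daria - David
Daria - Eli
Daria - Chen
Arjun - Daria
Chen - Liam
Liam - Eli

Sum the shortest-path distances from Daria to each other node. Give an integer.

6

Distances from Daria: Arjun:1, Chen:1, David:1, Eli:1, Liam:2.
Sum = 1 + 1 + 1 + 1 + 2 = 6.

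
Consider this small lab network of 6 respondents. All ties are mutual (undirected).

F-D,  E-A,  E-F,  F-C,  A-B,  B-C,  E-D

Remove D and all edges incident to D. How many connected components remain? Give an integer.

1

D's neighbors (E and F) remain reachable from one another through other ties, so the rest of the network stays in one piece.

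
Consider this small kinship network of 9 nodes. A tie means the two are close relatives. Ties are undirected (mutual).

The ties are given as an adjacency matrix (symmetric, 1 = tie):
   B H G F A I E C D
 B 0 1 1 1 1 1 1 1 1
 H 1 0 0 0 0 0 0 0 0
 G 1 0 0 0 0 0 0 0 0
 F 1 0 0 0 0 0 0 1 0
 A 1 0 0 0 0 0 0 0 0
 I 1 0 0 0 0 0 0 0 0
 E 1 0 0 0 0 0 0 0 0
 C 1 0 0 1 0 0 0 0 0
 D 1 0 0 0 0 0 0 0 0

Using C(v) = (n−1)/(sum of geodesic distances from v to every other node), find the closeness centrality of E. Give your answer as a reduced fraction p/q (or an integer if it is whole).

Distances from E: A:2, B:1, C:2, D:2, F:2, G:2, H:2, I:2. Sum = 15.
n = 9, so closeness = 8/15.

8/15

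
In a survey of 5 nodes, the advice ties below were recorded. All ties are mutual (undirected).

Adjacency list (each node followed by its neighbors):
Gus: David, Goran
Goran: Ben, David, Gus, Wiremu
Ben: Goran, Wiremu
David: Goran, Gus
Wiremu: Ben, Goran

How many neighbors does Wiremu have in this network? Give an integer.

2

Wiremu is directly tied to Ben and Goran. That is 2 neighbors, so the degree of Wiremu is 2.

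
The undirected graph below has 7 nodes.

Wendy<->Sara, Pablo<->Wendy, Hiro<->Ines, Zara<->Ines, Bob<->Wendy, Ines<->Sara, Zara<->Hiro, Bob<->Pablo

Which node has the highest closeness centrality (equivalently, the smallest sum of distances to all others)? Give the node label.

Sara

Farness (sum of distances to all others) for each node — Bob:15, Hiro:15, Ines:11, Pablo:15, Sara:10, Wendy:11, Zara:15.
The smallest farness is 10, for Sara, so Sara has the highest closeness.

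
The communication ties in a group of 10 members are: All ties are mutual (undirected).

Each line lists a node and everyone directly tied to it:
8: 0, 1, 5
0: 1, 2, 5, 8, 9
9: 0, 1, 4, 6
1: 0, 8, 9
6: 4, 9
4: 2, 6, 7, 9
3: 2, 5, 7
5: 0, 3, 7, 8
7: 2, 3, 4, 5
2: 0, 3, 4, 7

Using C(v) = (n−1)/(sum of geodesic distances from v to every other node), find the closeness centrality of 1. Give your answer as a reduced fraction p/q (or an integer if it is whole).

Distances from 1: 0:1, 2:2, 3:3, 4:2, 5:2, 6:2, 7:3, 8:1, 9:1. Sum = 17.
n = 10, so closeness = 9/17.

9/17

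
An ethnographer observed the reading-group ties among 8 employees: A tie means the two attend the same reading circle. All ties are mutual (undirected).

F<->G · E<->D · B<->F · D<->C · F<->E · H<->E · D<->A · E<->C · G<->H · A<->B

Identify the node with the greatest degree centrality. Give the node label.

Degrees — A:2, B:2, C:2, D:3, E:4, F:3, G:2, H:2.
The maximum is 4, attained only by E.

E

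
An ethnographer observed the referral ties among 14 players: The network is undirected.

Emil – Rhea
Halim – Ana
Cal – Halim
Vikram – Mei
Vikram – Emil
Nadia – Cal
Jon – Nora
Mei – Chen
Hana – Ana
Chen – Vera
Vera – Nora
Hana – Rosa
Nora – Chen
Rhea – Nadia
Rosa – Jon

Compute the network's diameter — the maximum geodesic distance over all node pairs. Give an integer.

7

Eccentricity of each node (its greatest distance to any other): Ana:6, Cal:7, Chen:6, Emil:6, Halim:6, Hana:6, Jon:6, Mei:6, Nadia:6, Nora:6, Rhea:6, Rosa:6, Vera:7, Vikram:6.
The maximum eccentricity is 7, realized for instance by the pair Cal–Vera via Cal – Nadia – Rhea – Emil – Vikram – Mei – Chen – Vera. So the diameter is 7.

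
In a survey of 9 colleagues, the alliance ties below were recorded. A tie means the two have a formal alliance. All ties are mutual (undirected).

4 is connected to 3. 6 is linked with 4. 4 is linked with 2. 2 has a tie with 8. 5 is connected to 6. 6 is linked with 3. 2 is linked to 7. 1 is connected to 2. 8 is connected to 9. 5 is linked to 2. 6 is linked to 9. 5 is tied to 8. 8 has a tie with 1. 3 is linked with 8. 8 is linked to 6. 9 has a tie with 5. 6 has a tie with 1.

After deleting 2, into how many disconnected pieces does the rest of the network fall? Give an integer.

Without 2, the remaining ties split the others into: {1, 3, 4, 5, 6, 8, 9}; {7}.
That's 2 separate components.

2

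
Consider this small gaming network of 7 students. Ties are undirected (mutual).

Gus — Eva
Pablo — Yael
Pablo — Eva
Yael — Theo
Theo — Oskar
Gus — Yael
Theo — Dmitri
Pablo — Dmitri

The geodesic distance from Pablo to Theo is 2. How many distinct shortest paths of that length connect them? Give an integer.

The shortest distance is 2. The length-2 paths are: Pablo–Dmitri–Theo; Pablo–Yael–Theo.
That gives 2 distinct shortest paths.

2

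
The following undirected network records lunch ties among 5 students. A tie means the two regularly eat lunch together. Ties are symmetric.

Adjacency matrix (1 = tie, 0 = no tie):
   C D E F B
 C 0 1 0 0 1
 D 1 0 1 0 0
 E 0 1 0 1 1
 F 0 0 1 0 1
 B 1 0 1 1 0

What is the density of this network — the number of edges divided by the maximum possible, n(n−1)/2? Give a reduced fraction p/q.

There are 6 edges and 5 nodes, so the maximum possible is C(5,2) = 10.
Density = 6/10 = 3/5.

3/5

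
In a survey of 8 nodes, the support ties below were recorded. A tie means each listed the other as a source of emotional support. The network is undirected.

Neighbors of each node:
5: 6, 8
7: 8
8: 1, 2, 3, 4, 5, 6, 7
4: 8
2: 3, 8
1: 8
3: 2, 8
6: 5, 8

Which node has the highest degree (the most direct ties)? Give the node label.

Degrees — 1:1, 2:2, 3:2, 4:1, 5:2, 6:2, 7:1, 8:7.
The maximum is 7, attained only by 8.

8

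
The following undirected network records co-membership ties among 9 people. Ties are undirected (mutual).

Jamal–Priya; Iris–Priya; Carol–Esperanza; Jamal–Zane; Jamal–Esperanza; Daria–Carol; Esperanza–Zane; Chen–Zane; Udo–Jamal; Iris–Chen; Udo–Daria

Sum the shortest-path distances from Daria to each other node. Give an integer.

20

Distances from Daria: Carol:1, Chen:4, Esperanza:2, Iris:4, Jamal:2, Priya:3, Udo:1, Zane:3.
Sum = 1 + 4 + 2 + 4 + 2 + 3 + 1 + 3 = 20.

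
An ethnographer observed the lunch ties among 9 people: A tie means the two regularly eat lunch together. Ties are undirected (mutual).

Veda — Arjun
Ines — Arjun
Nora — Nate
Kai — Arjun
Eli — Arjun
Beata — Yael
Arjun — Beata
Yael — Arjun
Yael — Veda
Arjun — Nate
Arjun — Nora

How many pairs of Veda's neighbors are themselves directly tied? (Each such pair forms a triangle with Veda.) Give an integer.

Veda's neighbors: Arjun and Yael.
Neighbor pairs that are themselves tied: Veda–Arjun–Yael. Each forms one triangle with Veda, for 1 in total.

1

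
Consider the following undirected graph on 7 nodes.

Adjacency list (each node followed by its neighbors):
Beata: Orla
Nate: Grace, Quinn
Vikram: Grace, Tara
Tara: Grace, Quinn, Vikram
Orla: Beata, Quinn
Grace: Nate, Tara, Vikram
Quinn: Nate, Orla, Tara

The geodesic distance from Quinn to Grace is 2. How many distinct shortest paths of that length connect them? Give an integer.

2

The shortest distance is 2. The length-2 paths are: Quinn–Nate–Grace; Quinn–Tara–Grace.
That gives 2 distinct shortest paths.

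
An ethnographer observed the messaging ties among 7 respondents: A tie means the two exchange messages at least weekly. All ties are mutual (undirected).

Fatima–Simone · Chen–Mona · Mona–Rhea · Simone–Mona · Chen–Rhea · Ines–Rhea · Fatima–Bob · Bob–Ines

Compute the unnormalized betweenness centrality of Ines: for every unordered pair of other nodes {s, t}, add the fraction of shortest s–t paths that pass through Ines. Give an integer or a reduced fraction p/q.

Pairs whose geodesics pass through Ines — Rhea–Bob: 1; Rhea–Fatima: 1/2; Bob–Mona: 1/2; Bob–Chen: 1.
All other pairs contribute 0.
Summing the contributions gives betweenness(Ines) = 3.

3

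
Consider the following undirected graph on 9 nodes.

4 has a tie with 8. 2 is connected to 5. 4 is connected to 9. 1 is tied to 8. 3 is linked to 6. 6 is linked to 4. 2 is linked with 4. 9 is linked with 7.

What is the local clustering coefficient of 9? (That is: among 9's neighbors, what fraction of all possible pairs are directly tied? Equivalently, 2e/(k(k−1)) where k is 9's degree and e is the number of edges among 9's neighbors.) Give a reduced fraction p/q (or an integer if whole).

9's neighbors: 4 and 7 (k = 2).
Possible neighbor pairs: C(2,2) = 1. Edges among them: none → e = 0.
Clustering(9) = 0/1.

0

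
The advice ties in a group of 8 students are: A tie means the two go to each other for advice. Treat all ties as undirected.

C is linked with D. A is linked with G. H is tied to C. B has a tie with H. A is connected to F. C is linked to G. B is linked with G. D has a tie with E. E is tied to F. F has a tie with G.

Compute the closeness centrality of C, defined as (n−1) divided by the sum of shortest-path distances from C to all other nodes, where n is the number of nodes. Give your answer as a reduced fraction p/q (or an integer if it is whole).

7/11

Distances from C: A:2, B:2, D:1, E:2, F:2, G:1, H:1. Sum = 11.
n = 8, so closeness = 7/11.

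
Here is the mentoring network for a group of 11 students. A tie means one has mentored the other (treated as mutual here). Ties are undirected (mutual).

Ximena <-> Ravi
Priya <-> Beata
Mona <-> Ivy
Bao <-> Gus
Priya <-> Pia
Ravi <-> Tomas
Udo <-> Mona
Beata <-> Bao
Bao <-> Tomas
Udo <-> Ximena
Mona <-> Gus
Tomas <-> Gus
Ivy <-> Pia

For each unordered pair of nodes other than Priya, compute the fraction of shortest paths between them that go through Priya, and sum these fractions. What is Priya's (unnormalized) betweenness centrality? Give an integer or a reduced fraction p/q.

Pairs whose geodesics pass through Priya — Ivy–Beata: 1; Pia–Beata: 1; Pia–Bao: 1; Pia–Tomas: 1/2; Pia–Ravi: 1/3.
All other pairs contribute 0.
Summing the contributions gives betweenness(Priya) = 23/6.

23/6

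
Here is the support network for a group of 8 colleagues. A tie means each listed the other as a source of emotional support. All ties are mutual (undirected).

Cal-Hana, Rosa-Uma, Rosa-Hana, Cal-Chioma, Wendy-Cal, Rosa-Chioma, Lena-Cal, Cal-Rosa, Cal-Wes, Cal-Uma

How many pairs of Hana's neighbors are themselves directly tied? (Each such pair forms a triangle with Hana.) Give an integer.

1

Hana's neighbors: Cal and Rosa.
Neighbor pairs that are themselves tied: Hana–Cal–Rosa. Each forms one triangle with Hana, for 1 in total.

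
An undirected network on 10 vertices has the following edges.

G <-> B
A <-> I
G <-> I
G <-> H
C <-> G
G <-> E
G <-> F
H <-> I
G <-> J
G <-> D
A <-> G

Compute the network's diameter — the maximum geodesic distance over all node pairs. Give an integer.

Eccentricity of each node (its greatest distance to any other): A:2, B:2, C:2, D:2, E:2, F:2, G:1, H:2, I:2, J:2.
The maximum eccentricity is 2, realized for instance by the pair C–H via C – G – H. So the diameter is 2.

2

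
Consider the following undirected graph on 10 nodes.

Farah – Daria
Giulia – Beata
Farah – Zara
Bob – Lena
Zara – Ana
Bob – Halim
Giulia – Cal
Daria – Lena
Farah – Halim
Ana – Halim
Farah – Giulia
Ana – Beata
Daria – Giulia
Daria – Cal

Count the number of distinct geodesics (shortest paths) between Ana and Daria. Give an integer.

The shortest distance is 3. The length-3 paths are: Ana–Zara–Farah–Daria; Ana–Halim–Farah–Daria; Ana–Beata–Giulia–Daria.
That gives 3 distinct shortest paths.

3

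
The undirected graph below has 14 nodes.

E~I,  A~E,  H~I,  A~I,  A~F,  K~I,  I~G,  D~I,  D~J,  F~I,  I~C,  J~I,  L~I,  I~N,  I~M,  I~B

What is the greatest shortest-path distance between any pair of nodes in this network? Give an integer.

2

Eccentricity of each node (its greatest distance to any other): A:2, B:2, C:2, D:2, E:2, F:2, G:2, H:2, I:1, J:2, K:2, L:2, M:2, N:2.
The maximum eccentricity is 2, realized for instance by the pair K–D via K – I – D. So the diameter is 2.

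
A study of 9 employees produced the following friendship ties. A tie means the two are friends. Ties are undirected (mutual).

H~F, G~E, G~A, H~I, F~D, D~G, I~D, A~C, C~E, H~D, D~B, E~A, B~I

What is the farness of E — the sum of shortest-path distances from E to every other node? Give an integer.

Distances from E: A:1, B:3, C:1, D:2, F:3, G:1, H:3, I:3.
Sum = 1 + 3 + 1 + 2 + 3 + 1 + 3 + 3 = 17.

17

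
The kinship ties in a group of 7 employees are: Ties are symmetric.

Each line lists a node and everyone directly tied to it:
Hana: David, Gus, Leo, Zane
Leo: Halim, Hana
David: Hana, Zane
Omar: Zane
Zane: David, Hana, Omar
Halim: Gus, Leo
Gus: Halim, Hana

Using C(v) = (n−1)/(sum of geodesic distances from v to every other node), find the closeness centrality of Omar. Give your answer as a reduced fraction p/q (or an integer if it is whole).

Distances from Omar: David:2, Gus:3, Halim:4, Hana:2, Leo:3, Zane:1. Sum = 15.
n = 7, so closeness = 6/15 = 2/5.

2/5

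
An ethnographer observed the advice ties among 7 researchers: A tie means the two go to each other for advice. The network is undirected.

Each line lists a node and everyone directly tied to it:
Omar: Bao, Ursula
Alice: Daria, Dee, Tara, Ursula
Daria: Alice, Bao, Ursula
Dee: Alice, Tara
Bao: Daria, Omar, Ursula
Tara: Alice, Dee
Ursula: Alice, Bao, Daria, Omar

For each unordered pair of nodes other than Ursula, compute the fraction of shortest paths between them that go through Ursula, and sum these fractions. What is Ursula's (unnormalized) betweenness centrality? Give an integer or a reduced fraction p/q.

Pairs whose geodesics pass through Ursula — Bao–Alice: 1/2; Bao–Tara: 1/2; Bao–Dee: 1/2; Omar–Daria: 1/2; Omar–Alice: 1; Omar–Tara: 1; Omar–Dee: 1.
All other pairs contribute 0.
Summing the contributions gives betweenness(Ursula) = 5.

5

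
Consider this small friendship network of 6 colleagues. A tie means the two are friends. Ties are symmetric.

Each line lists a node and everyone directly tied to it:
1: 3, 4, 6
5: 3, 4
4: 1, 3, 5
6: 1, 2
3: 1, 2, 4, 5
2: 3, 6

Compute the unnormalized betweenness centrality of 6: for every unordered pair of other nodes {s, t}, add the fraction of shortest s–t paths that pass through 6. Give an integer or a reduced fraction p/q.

1/2

Pairs whose geodesics pass through 6 — 1–2: 1/2.
All other pairs contribute 0.
Summing the contributions gives betweenness(6) = 1/2.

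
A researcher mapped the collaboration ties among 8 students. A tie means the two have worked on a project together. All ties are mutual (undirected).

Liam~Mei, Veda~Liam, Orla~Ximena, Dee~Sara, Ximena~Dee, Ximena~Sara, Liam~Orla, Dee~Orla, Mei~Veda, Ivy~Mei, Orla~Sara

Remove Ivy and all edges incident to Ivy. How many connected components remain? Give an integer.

1

Ivy's neighbors (Mei) remain reachable from one another through other ties, so the rest of the network stays in one piece.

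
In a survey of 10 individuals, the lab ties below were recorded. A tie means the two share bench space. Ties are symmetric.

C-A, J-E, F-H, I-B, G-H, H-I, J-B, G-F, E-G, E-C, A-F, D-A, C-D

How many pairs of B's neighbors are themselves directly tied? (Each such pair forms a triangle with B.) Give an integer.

B's neighbors are I and J, but none of them are tied to each other, so no triangle contains B.

0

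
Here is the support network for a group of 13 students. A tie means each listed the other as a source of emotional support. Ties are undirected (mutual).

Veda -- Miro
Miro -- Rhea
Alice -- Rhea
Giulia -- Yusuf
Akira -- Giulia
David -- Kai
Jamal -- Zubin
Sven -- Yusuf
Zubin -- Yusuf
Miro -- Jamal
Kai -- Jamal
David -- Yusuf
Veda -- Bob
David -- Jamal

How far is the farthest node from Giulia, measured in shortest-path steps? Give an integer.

6

Distances from Giulia: Akira:1, Alice:6, Bob:6, David:2, Jamal:3, Kai:3, Miro:4, Rhea:5, Sven:2, Veda:5, Yusuf:1, Zubin:2.
The largest is 6 (to Alice and Bob), so the eccentricity of Giulia is 6.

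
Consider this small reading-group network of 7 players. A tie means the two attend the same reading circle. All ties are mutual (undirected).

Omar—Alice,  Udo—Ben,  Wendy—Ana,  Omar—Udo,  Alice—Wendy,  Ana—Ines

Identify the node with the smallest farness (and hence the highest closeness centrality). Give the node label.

Farness (sum of distances to all others) for each node — Alice:12, Ana:16, Ben:21, Ines:21, Omar:13, Udo:16, Wendy:13.
The smallest farness is 12, for Alice, so Alice has the highest closeness.

Alice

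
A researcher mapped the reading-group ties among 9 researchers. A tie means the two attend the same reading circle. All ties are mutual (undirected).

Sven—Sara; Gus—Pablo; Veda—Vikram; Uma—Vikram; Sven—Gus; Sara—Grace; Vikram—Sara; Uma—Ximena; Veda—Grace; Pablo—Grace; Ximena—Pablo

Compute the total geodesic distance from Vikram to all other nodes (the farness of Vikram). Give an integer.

Distances from Vikram: Grace:2, Gus:3, Pablo:3, Sara:1, Sven:2, Uma:1, Veda:1, Ximena:2.
Sum = 2 + 3 + 3 + 1 + 2 + 1 + 1 + 2 = 15.

15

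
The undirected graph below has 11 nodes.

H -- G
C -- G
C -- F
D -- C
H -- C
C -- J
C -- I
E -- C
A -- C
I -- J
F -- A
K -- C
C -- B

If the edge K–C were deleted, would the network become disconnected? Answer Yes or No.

Without the K–C edge there is no alternate route between K and C, so the network disconnects. It is a bridge.

Yes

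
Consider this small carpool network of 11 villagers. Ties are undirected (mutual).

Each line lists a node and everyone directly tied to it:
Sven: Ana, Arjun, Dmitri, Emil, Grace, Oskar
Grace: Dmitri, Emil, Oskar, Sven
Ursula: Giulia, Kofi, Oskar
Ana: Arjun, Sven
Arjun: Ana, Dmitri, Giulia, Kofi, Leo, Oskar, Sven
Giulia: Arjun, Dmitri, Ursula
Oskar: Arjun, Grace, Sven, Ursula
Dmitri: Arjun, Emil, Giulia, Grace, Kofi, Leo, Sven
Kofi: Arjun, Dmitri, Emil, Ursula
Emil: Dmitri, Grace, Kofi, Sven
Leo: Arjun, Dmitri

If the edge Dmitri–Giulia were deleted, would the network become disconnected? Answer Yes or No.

No

Even without that edge, Dmitri still reaches Giulia via Dmitri – Arjun – Giulia, so the network stays connected. Not a bridge.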